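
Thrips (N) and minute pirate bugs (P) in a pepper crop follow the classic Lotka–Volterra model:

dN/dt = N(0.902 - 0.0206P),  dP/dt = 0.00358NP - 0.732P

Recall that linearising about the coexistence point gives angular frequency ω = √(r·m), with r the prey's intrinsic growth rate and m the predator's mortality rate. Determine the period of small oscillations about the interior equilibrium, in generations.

Here r = 0.902 and m = 0.732, so r·m = 0.66.
ω = √0.66 = 0.813 per generation, hence T = 2π/ω ≈ 7.73 generations.

T ≈ 7.73 generations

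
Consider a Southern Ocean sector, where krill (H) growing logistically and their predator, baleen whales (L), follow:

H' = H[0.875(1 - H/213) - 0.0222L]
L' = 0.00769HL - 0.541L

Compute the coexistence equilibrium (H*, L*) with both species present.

From dL/dt = 0 with L > 0: 0.00769H* = 0.541, so H* = 70.4.
Substitute into dH/dt = 0: 0.875(1 - 70.4/213) = 0.0222L*.
The bracket is 0.67, giving L* = 0.586/0.0222 = 26.4.

H* ≈ 70.4, L* ≈ 26.4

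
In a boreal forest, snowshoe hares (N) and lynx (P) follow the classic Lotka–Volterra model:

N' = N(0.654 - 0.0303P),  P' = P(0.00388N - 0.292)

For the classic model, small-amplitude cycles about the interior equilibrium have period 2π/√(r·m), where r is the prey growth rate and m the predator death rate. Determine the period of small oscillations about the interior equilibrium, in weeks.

T ≈ 14.4 weeks

Here r = 0.654 and m = 0.292, so r·m = 0.191.
ω = √0.191 = 0.437 per week, hence T = 2π/ω ≈ 14.4 weeks.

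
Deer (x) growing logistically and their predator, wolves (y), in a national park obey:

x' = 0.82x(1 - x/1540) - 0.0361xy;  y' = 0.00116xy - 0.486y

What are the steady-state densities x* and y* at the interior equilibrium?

x* ≈ 419, y* ≈ 16.5

From dy/dt = 0 with y > 0: 0.00116x* = 0.486, so x* = 419.
Substitute into dx/dt = 0: 0.82(1 - 419/1540) = 0.0361y*.
The bracket is 0.728, giving y* = 0.597/0.0361 = 16.5.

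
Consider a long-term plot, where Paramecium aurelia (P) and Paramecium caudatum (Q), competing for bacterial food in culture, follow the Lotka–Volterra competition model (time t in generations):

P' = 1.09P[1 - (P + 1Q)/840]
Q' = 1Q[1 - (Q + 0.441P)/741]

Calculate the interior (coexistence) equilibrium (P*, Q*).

P* ≈ 177, Q* ≈ 663

Setting both brackets to zero gives the nullclines P + 1Q = 840 and 0.441P + Q = 741.
Substituting Q = 741 - 0.441P into the first: P(1 - 1·0.441) = 840 - 1·741.
So P* = 99/0.559 = 177, and then Q* = 741 - 0.441·177 = 663.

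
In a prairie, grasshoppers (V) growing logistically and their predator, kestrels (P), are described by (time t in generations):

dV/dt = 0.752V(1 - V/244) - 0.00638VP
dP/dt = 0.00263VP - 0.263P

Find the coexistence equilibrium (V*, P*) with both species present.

V* ≈ 100, P* ≈ 69.6

From dP/dt = 0 with P > 0: 0.00263V* = 0.263, so V* = 100.
Substitute into dV/dt = 0: 0.752(1 - 100/244) = 0.00638P*.
The bracket is 0.59, giving P* = 0.444/0.00638 = 69.6.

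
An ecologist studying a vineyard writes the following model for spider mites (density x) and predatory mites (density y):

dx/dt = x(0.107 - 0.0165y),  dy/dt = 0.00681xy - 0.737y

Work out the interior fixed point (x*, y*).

Set dy/dt = 0 with y > 0: 0.00681x - 0.737 = 0, so x* = 0.737/0.00681 = 108.
Set dx/dt = 0 with x > 0: 0.107 - 0.0165y = 0, so y* = 0.107/0.0165 = 6.48.

x* ≈ 108, y* ≈ 6.48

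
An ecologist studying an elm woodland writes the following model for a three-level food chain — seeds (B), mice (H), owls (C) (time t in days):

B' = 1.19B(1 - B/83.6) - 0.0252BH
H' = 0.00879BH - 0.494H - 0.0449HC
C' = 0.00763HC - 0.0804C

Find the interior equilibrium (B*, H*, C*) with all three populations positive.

B* ≈ 64.9, H* ≈ 10.5, C* ≈ 1.71

From dC/dt = 0: 0.00763H* = 0.0804, so H* = 10.5.
From dB/dt = 0: 1.19(1 - B*/83.6) = 0.0252·10.5, giving B* = 83.6·(1 - 0.223) = 64.9.
From dH/dt = 0: 0.00879·64.9 - 0.494 = 0.0449C*, so C* = 0.0769/0.0449 = 1.71.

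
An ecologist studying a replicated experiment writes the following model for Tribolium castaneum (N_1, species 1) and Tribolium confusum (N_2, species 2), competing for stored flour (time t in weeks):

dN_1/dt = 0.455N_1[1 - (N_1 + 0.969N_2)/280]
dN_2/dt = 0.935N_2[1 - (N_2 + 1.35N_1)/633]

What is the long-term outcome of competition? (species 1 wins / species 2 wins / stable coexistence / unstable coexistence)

species 2 excludes species 1

Compare the nullcline intercepts: K1/α12 = 280/0.969 = 289 < K2 = 633; K2/α21 = 633/1.35 = 469 > K1 = 280.
Since the inequalities point opposite ways, species 2 can invade but species 1 cannot.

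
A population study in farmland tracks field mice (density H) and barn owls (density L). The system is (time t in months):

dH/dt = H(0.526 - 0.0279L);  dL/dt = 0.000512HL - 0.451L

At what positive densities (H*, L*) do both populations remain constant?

H* ≈ 881, L* ≈ 18.9

Set dL/dt = 0 with L > 0: 0.000512H - 0.451 = 0, so H* = 0.451/0.000512 = 881.
Set dH/dt = 0 with H > 0: 0.526 - 0.0279L = 0, so L* = 0.526/0.0279 = 18.9.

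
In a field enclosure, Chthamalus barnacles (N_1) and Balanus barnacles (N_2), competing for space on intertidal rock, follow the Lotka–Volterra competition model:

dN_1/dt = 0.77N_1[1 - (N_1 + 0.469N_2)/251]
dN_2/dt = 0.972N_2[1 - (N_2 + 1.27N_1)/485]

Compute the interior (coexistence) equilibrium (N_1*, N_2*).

Setting both brackets to zero gives the nullclines N_1 + 0.469N_2 = 251 and 1.27N_1 + N_2 = 485.
Substituting N_2 = 485 - 1.27N_1 into the first: N_1(1 - 0.469·1.27) = 251 - 0.469·485.
So N_1* = 23.5/0.404 = 58.2, and then N_2* = 485 - 1.27·58.2 = 411.

N_1* ≈ 58.2, N_2* ≈ 411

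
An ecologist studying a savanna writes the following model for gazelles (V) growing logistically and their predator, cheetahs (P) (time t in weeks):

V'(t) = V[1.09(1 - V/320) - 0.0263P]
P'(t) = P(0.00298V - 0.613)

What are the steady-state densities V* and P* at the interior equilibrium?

V* ≈ 206, P* ≈ 14.8

From dP/dt = 0 with P > 0: 0.00298V* = 0.613, so V* = 206.
Substitute into dV/dt = 0: 1.09(1 - 206/320) = 0.0263P*.
The bracket is 0.357, giving P* = 0.389/0.0263 = 14.8.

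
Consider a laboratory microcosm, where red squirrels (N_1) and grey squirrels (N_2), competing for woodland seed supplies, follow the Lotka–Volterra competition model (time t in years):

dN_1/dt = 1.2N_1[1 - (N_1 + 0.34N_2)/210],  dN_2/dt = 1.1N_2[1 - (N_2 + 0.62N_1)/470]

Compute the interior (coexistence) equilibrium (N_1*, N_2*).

N_1* ≈ 63.6, N_2* ≈ 431

Setting both brackets to zero gives the nullclines N_1 + 0.34N_2 = 210 and 0.62N_1 + N_2 = 470.
Substituting N_2 = 470 - 0.62N_1 into the first: N_1(1 - 0.34·0.62) = 210 - 0.34·470.
So N_1* = 50.2/0.789 = 63.6, and then N_2* = 470 - 0.62·63.6 = 431.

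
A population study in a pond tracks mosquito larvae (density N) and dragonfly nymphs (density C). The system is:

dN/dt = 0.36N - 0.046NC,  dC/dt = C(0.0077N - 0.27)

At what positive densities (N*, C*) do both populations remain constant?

Set dC/dt = 0 with C > 0: 0.0077N - 0.27 = 0, so N* = 0.27/0.0077 = 35.1.
Set dN/dt = 0 with N > 0: 0.36 - 0.046C = 0, so C* = 0.36/0.046 = 7.83.

N* ≈ 35.1, C* ≈ 7.83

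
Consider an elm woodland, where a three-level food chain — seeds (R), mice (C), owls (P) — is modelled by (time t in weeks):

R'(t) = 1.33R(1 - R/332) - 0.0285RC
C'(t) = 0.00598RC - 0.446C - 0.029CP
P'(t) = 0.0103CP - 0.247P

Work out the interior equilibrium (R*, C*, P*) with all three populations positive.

From dP/dt = 0: 0.0103C* = 0.247, so C* = 24.
From dR/dt = 0: 1.33(1 - R*/332) = 0.0285·24, giving R* = 332·(1 - 0.514) = 161.
From dC/dt = 0: 0.00598·161 - 0.446 = 0.029P*, so P* = 0.519/0.029 = 17.9.

R* ≈ 161, C* ≈ 24, P* ≈ 17.9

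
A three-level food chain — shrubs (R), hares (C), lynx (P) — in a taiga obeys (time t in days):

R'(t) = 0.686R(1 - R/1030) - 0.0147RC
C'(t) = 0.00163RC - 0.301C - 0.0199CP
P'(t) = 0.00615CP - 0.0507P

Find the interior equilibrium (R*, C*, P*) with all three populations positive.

From dP/dt = 0: 0.00615C* = 0.0507, so C* = 8.24.
From dR/dt = 0: 0.686(1 - R*/1030) = 0.0147·8.24, giving R* = 1030·(1 - 0.177) = 848.
From dC/dt = 0: 0.00163·848 - 0.301 = 0.0199P*, so P* = 1.08/0.0199 = 54.3.

R* ≈ 848, C* ≈ 8.24, P* ≈ 54.3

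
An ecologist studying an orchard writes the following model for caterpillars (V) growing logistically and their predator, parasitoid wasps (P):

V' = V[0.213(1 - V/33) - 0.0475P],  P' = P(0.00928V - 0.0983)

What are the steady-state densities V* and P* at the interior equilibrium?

From dP/dt = 0 with P > 0: 0.00928V* = 0.0983, so V* = 10.6.
Substitute into dV/dt = 0: 0.213(1 - 10.6/33) = 0.0475P*.
The bracket is 0.679, giving P* = 0.145/0.0475 = 3.04.

V* ≈ 10.6, P* ≈ 3.04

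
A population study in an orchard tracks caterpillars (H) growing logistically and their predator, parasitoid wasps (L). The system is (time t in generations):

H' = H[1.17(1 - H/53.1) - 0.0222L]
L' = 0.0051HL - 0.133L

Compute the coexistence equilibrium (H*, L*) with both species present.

H* ≈ 26.1, L* ≈ 26.8

From dL/dt = 0 with L > 0: 0.0051H* = 0.133, so H* = 26.1.
Substitute into dH/dt = 0: 1.17(1 - 26.1/53.1) = 0.0222L*.
The bracket is 0.509, giving L* = 0.595/0.0222 = 26.8.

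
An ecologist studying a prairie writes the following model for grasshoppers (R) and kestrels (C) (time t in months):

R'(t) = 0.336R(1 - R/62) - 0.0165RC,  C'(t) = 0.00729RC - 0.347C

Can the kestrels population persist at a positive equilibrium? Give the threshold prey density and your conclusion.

Threshold R = 47.6; K > 47.6, so yes, the predator persists.

The predator equation gives dC/dt > 0 only when R > 0.347/0.00729 = 47.6.
Without the predator, R → K = 62. Since 62 > 47.6, the predator can invade and persist.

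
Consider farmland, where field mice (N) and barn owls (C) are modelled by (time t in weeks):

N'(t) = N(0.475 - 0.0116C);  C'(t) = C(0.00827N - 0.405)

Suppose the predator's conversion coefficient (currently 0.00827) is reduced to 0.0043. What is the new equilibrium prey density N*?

At the interior fixed point, setting dC/dt = 0 with C > 0 fixes N* = (predator death rate)/(NC coefficient) — independent of the other coefficients.
With the change, N* = 0.405/0.0043 = 94.2; it rises from 49.

N* ≈ 94.2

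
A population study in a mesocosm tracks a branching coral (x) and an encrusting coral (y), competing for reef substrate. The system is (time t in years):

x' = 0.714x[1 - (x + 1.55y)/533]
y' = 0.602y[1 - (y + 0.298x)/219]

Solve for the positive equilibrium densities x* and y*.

x* ≈ 360, y* ≈ 112

Setting both brackets to zero gives the nullclines x + 1.55y = 533 and 0.298x + y = 219.
Substituting y = 219 - 0.298x into the first: x(1 - 1.55·0.298) = 533 - 1.55·219.
So x* = 194/0.538 = 360, and then y* = 219 - 0.298·360 = 112.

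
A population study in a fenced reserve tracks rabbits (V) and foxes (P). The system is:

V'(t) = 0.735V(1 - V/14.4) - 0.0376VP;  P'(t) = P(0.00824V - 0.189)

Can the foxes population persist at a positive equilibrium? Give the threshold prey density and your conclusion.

The predator equation gives dP/dt > 0 only when V > 0.189/0.00824 = 22.9.
Without the predator, V → K = 14.4. Since 14.4 < 22.9, the predator cannot invade.

Threshold V = 22.9; K < 22.9, so no, the predator goes extinct.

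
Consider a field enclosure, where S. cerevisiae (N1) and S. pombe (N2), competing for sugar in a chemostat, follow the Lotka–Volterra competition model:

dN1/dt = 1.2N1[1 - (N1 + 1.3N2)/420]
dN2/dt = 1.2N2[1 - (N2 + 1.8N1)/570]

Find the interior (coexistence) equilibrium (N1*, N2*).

Setting both brackets to zero gives the nullclines N1 + 1.3N2 = 420 and 1.8N1 + N2 = 570.
Substituting N2 = 570 - 1.8N1 into the first: N1(1 - 1.3·1.8) = 420 - 1.3·570.
So N1* = -321/-1.34 = 240, and then N2* = 570 - 1.8·240 = 139.

N1* ≈ 240, N2* ≈ 139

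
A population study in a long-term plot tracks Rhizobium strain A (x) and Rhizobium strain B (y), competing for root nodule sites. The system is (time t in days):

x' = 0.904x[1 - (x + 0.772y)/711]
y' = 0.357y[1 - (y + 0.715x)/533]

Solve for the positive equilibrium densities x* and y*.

Setting both brackets to zero gives the nullclines x + 0.772y = 711 and 0.715x + y = 533.
Substituting y = 533 - 0.715x into the first: x(1 - 0.772·0.715) = 711 - 0.772·533.
So x* = 300/0.448 = 669, and then y* = 533 - 0.715·669 = 55.

x* ≈ 669, y* ≈ 55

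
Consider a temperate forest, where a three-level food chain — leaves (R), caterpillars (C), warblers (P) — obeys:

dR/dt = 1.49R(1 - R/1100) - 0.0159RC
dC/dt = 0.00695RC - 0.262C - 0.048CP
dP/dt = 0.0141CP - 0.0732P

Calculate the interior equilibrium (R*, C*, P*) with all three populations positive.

From dP/dt = 0: 0.0141C* = 0.0732, so C* = 5.19.
From dR/dt = 0: 1.49(1 - R*/1100) = 0.0159·5.19, giving R* = 1100·(1 - 0.0554) = 1040.
From dC/dt = 0: 0.00695·1040 - 0.262 = 0.048P*, so P* = 6.96/0.048 = 145.

R* ≈ 1040, C* ≈ 5.19, P* ≈ 145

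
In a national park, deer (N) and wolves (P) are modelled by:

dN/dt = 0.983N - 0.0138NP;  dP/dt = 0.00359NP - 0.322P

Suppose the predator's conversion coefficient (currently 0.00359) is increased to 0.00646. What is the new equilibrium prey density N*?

N* ≈ 49.8

At the interior fixed point, setting dP/dt = 0 with P > 0 fixes N* = (predator death rate)/(NP coefficient) — independent of the other coefficients.
With the change, N* = 0.322/0.00646 = 49.8; it falls from 89.7.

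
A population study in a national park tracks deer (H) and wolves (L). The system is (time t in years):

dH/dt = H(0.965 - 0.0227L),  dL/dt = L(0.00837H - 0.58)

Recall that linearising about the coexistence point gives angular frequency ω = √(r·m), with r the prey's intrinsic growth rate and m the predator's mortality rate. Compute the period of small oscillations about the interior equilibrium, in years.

Here r = 0.965 and m = 0.58, so r·m = 0.56.
ω = √0.56 = 0.748 per year, hence T = 2π/ω ≈ 8.4 years.

T ≈ 8.4 years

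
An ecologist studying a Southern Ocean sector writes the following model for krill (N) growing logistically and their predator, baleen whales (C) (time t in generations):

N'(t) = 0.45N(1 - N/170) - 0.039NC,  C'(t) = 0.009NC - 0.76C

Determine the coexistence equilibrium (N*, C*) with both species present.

N* ≈ 84.4, C* ≈ 5.81

From dC/dt = 0 with C > 0: 0.009N* = 0.76, so N* = 84.4.
Substitute into dN/dt = 0: 0.45(1 - 84.4/170) = 0.039C*.
The bracket is 0.503, giving C* = 0.226/0.039 = 5.81.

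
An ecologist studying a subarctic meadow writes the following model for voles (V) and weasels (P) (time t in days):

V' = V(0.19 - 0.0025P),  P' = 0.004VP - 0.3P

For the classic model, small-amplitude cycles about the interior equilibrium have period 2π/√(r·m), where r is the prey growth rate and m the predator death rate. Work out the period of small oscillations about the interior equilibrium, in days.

Here r = 0.19 and m = 0.3, so r·m = 0.057.
ω = √0.057 = 0.239 per day, hence T = 2π/ω ≈ 26.3 days.

T ≈ 26.3 days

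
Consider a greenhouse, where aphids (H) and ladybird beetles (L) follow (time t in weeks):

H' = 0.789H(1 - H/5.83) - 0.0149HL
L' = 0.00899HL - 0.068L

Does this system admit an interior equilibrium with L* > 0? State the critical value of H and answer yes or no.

Threshold H = 7.56; K < 7.56, so no, the predator goes extinct.

The predator equation gives dL/dt > 0 only when H > 0.068/0.00899 = 7.56.
Without the predator, H → K = 5.83. Since 5.83 < 7.56, the predator cannot invade.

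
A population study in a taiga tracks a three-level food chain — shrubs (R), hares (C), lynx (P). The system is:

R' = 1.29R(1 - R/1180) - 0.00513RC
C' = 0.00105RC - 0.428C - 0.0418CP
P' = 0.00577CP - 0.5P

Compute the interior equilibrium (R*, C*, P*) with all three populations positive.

From dP/dt = 0: 0.00577C* = 0.5, so C* = 86.7.
From dR/dt = 0: 1.29(1 - R*/1180) = 0.00513·86.7, giving R* = 1180·(1 - 0.345) = 773.
From dC/dt = 0: 0.00105·773 - 0.428 = 0.0418P*, so P* = 0.384/0.0418 = 9.19.

R* ≈ 773, C* ≈ 86.7, P* ≈ 9.19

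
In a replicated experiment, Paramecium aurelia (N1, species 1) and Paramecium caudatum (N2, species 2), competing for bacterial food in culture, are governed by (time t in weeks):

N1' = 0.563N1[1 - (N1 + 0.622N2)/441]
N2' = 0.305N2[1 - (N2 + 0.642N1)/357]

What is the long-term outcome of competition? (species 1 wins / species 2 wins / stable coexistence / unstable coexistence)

stable coexistence

Compare the nullcline intercepts: K1/α12 = 441/0.622 = 709 > K2 = 357; K2/α21 = 357/0.642 = 556 > K1 = 441.
Since both inequalities hold, each species can invade when rare, so the interior equilibrium is stable.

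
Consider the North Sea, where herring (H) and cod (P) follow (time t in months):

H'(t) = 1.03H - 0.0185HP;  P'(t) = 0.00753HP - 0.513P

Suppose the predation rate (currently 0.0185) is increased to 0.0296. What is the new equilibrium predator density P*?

P* ≈ 34.8

At the interior fixed point, setting dH/dt = 0 with H > 0 fixes P* = (prey growth rate)/(HP coefficient) — independent of the other coefficients.
With the change, P* = 1.03/0.0296 = 34.8; it falls from 55.7.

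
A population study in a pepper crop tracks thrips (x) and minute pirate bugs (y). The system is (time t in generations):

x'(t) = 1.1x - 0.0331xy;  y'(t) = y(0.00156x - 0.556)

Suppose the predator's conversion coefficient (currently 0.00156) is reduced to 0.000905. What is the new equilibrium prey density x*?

At the interior fixed point, setting dy/dt = 0 with y > 0 fixes x* = (predator death rate)/(xy coefficient) — independent of the other coefficients.
With the change, x* = 0.556/0.000905 = 614; it rises from 356.

x* ≈ 614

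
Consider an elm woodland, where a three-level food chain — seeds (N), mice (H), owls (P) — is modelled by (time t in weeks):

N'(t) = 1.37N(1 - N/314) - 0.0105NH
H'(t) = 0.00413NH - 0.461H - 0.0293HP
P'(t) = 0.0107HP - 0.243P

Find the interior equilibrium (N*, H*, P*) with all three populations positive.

From dP/dt = 0: 0.0107H* = 0.243, so H* = 22.7.
From dN/dt = 0: 1.37(1 - N*/314) = 0.0105·22.7, giving N* = 314·(1 - 0.174) = 259.
From dH/dt = 0: 0.00413·259 - 0.461 = 0.0293P*, so P* = 0.61/0.0293 = 20.8.

N* ≈ 259, H* ≈ 22.7, P* ≈ 20.8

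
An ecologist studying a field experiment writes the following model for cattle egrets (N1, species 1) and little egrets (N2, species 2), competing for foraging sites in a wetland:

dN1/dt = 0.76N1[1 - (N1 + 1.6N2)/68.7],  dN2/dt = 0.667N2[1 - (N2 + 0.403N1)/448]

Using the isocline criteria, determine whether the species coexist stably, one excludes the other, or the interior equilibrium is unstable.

species 2 excludes species 1

Compare the nullcline intercepts: K1/α12 = 68.7/1.6 = 42.9 < K2 = 448; K2/α21 = 448/0.403 = 1110 > K1 = 68.7.
Since the inequalities point opposite ways, species 2 can invade but species 1 cannot.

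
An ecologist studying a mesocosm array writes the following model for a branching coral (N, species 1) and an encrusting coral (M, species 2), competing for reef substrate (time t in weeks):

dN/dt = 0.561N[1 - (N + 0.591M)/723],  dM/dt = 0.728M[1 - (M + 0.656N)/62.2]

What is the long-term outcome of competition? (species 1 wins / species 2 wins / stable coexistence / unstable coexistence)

Compare the nullcline intercepts: K1/α12 = 723/0.591 = 1220 > K2 = 62.2; K2/α21 = 62.2/0.656 = 94.8 < K1 = 723.
Since the inequalities point opposite ways, species 1 can invade but species 2 cannot.

species 1 excludes species 2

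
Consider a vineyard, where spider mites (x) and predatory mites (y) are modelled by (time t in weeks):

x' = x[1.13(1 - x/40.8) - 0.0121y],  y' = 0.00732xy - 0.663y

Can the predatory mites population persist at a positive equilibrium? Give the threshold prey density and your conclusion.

The predator equation gives dy/dt > 0 only when x > 0.663/0.00732 = 90.6.
Without the predator, x → K = 40.8. Since 40.8 < 90.6, the predator cannot invade.

Threshold x = 90.6; K < 90.6, so no, the predator goes extinct.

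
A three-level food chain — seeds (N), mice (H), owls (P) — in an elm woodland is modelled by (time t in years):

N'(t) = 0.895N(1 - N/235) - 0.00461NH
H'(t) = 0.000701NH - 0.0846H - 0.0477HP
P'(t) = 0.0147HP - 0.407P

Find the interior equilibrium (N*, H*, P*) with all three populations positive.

N* ≈ 201, H* ≈ 27.7, P* ≈ 1.19

From dP/dt = 0: 0.0147H* = 0.407, so H* = 27.7.
From dN/dt = 0: 0.895(1 - N*/235) = 0.00461·27.7, giving N* = 235·(1 - 0.143) = 201.
From dH/dt = 0: 0.000701·201 - 0.0846 = 0.0477P*, so P* = 0.0566/0.0477 = 1.19.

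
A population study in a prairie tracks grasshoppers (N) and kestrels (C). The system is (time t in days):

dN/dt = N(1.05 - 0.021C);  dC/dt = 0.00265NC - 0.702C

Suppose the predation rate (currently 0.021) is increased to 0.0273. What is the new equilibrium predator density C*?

At the interior fixed point, setting dN/dt = 0 with N > 0 fixes C* = (prey growth rate)/(NC coefficient) — independent of the other coefficients.
With the change, C* = 1.05/0.0273 = 38.5; it falls from 50.

C* ≈ 38.5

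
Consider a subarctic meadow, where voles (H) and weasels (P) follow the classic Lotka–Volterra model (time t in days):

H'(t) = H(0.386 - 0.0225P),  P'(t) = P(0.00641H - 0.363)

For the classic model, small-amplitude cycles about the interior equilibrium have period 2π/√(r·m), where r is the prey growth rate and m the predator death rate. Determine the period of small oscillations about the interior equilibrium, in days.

Here r = 0.386 and m = 0.363, so r·m = 0.14.
ω = √0.14 = 0.374 per day, hence T = 2π/ω ≈ 16.8 days.

T ≈ 16.8 days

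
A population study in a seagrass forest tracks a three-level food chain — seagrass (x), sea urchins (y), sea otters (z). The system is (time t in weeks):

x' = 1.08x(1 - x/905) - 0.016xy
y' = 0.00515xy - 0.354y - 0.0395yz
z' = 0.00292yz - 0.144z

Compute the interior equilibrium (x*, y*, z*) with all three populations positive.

From dz/dt = 0: 0.00292y* = 0.144, so y* = 49.3.
From dx/dt = 0: 1.08(1 - x*/905) = 0.016·49.3, giving x* = 905·(1 - 0.731) = 244.
From dy/dt = 0: 0.00515·244 - 0.354 = 0.0395z*, so z* = 0.902/0.0395 = 22.8.

x* ≈ 244, y* ≈ 49.3, z* ≈ 22.8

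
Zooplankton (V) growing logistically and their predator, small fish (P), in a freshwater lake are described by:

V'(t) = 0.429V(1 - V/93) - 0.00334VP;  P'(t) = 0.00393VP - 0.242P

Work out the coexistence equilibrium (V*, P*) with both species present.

V* ≈ 61.6, P* ≈ 43.4

From dP/dt = 0 with P > 0: 0.00393V* = 0.242, so V* = 61.6.
Substitute into dV/dt = 0: 0.429(1 - 61.6/93) = 0.00334P*.
The bracket is 0.338, giving P* = 0.145/0.00334 = 43.4.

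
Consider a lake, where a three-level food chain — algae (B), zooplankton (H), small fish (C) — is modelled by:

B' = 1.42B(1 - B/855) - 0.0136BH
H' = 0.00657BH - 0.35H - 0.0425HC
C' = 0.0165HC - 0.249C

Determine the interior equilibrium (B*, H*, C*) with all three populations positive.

B* ≈ 731, H* ≈ 15.1, C* ≈ 105

From dC/dt = 0: 0.0165H* = 0.249, so H* = 15.1.
From dB/dt = 0: 1.42(1 - B*/855) = 0.0136·15.1, giving B* = 855·(1 - 0.145) = 731.
From dH/dt = 0: 0.00657·731 - 0.35 = 0.0425C*, so C* = 4.46/0.0425 = 105.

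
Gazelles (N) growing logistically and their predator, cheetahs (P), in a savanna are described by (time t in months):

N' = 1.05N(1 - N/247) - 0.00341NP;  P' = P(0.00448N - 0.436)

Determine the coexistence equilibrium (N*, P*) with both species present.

From dP/dt = 0 with P > 0: 0.00448N* = 0.436, so N* = 97.3.
Substitute into dN/dt = 0: 1.05(1 - 97.3/247) = 0.00341P*.
The bracket is 0.606, giving P* = 0.636/0.00341 = 187.

N* ≈ 97.3, P* ≈ 187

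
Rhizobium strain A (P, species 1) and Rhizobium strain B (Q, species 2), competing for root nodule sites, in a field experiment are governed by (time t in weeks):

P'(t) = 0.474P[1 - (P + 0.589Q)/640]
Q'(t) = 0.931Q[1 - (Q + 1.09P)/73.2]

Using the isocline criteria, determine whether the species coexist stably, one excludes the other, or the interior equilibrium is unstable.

Compare the nullcline intercepts: K1/α12 = 640/0.589 = 1090 > K2 = 73.2; K2/α21 = 73.2/1.09 = 67.2 < K1 = 640.
Since the inequalities point opposite ways, species 1 can invade but species 2 cannot.

species 1 excludes species 2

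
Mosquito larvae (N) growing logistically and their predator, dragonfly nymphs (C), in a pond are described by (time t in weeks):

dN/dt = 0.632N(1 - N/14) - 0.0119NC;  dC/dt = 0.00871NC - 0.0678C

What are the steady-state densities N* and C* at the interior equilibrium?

From dC/dt = 0 with C > 0: 0.00871N* = 0.0678, so N* = 7.78.
Substitute into dN/dt = 0: 0.632(1 - 7.78/14) = 0.0119C*.
The bracket is 0.444, giving C* = 0.281/0.0119 = 23.6.

N* ≈ 7.78, C* ≈ 23.6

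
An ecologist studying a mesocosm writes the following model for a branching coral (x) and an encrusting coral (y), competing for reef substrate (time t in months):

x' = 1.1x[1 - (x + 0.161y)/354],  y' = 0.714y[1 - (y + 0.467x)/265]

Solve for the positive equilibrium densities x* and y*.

Setting both brackets to zero gives the nullclines x + 0.161y = 354 and 0.467x + y = 265.
Substituting y = 265 - 0.467x into the first: x(1 - 0.161·0.467) = 354 - 0.161·265.
So x* = 311/0.925 = 337, and then y* = 265 - 0.467·337 = 108.

x* ≈ 337, y* ≈ 108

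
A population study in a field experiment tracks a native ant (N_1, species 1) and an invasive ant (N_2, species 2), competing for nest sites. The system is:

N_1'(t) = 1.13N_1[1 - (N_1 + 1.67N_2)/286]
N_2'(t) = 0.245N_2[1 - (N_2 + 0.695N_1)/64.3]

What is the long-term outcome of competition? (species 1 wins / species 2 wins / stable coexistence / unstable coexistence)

Compare the nullcline intercepts: K1/α12 = 286/1.67 = 171 > K2 = 64.3; K2/α21 = 64.3/0.695 = 92.5 < K1 = 286.
Since the inequalities point opposite ways, species 1 can invade but species 2 cannot.

species 1 excludes species 2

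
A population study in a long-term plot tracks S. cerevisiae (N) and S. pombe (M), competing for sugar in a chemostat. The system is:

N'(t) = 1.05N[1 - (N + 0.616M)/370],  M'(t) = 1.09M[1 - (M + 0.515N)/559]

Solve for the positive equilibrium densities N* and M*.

Setting both brackets to zero gives the nullclines N + 0.616M = 370 and 0.515N + M = 559.
Substituting M = 559 - 0.515N into the first: N(1 - 0.616·0.515) = 370 - 0.616·559.
So N* = 25.7/0.683 = 37.6, and then M* = 559 - 0.515·37.6 = 540.

N* ≈ 37.6, M* ≈ 540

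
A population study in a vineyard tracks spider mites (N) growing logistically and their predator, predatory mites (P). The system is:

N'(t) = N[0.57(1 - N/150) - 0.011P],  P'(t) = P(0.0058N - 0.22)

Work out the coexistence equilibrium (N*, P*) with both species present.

N* ≈ 37.9, P* ≈ 38.7

From dP/dt = 0 with P > 0: 0.0058N* = 0.22, so N* = 37.9.
Substitute into dN/dt = 0: 0.57(1 - 37.9/150) = 0.011P*.
The bracket is 0.747, giving P* = 0.426/0.011 = 38.7.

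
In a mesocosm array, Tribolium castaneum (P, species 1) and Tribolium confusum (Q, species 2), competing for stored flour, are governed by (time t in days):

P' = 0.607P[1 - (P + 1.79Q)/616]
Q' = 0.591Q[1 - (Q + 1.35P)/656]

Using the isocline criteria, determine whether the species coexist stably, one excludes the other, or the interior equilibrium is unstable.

Compare the nullcline intercepts: K1/α12 = 616/1.79 = 344 < K2 = 656; K2/α21 = 656/1.35 = 486 < K1 = 616.
Since both are reversed, neither can invade when rare; the interior point is a saddle.

unstable coexistence (outcome depends on initial conditions)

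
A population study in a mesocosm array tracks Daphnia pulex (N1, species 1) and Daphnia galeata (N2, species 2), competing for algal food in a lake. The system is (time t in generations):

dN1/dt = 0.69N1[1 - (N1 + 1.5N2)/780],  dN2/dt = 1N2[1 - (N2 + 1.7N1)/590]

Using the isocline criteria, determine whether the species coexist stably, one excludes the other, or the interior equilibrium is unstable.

unstable coexistence (outcome depends on initial conditions)

Compare the nullcline intercepts: K1/α12 = 780/1.5 = 520 < K2 = 590; K2/α21 = 590/1.7 = 347 < K1 = 780.
Since both are reversed, neither can invade when rare; the interior point is a saddle.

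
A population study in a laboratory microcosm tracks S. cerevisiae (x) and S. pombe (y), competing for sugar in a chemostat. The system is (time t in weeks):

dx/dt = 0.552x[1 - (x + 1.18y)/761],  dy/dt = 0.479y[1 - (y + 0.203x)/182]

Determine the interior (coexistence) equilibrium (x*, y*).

x* ≈ 718, y* ≈ 36.2

Setting both brackets to zero gives the nullclines x + 1.18y = 761 and 0.203x + y = 182.
Substituting y = 182 - 0.203x into the first: x(1 - 1.18·0.203) = 761 - 1.18·182.
So x* = 546/0.76 = 718, and then y* = 182 - 0.203·718 = 36.2.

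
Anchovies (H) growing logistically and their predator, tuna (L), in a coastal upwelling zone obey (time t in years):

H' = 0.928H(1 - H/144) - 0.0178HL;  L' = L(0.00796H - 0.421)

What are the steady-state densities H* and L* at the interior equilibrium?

H* ≈ 52.9, L* ≈ 33

From dL/dt = 0 with L > 0: 0.00796H* = 0.421, so H* = 52.9.
Substitute into dH/dt = 0: 0.928(1 - 52.9/144) = 0.0178L*.
The bracket is 0.633, giving L* = 0.587/0.0178 = 33.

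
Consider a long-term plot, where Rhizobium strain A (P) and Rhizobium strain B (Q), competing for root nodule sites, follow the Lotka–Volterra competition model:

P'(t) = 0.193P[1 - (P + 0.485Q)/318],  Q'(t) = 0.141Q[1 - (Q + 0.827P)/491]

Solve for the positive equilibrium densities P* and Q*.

P* ≈ 133, Q* ≈ 381

Setting both brackets to zero gives the nullclines P + 0.485Q = 318 and 0.827P + Q = 491.
Substituting Q = 491 - 0.827P into the first: P(1 - 0.485·0.827) = 318 - 0.485·491.
So P* = 79.9/0.599 = 133, and then Q* = 491 - 0.827·133 = 381.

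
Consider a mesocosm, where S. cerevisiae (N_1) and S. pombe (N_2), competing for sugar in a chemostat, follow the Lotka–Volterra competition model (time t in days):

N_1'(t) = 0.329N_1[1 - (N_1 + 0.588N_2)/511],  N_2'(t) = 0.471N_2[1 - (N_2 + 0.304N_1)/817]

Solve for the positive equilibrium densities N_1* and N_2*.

N_1* ≈ 37.3, N_2* ≈ 806

Setting both brackets to zero gives the nullclines N_1 + 0.588N_2 = 511 and 0.304N_1 + N_2 = 817.
Substituting N_2 = 817 - 0.304N_1 into the first: N_1(1 - 0.588·0.304) = 511 - 0.588·817.
So N_1* = 30.6/0.821 = 37.3, and then N_2* = 817 - 0.304·37.3 = 806.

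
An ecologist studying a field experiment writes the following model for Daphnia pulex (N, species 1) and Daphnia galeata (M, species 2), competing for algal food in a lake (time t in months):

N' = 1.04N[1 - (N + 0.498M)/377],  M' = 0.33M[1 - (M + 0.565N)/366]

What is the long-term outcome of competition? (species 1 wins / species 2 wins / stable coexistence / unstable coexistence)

stable coexistence

Compare the nullcline intercepts: K1/α12 = 377/0.498 = 757 > K2 = 366; K2/α21 = 366/0.565 = 648 > K1 = 377.
Since both inequalities hold, each species can invade when rare, so the interior equilibrium is stable.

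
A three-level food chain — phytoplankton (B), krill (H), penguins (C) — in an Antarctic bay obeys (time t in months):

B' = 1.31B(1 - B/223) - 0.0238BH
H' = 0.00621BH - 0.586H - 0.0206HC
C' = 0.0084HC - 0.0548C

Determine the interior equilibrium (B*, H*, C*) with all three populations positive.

From dC/dt = 0: 0.0084H* = 0.0548, so H* = 6.52.
From dB/dt = 0: 1.31(1 - B*/223) = 0.0238·6.52, giving B* = 223·(1 - 0.119) = 197.
From dH/dt = 0: 0.00621·197 - 0.586 = 0.0206C*, so C* = 0.635/0.0206 = 30.8.

B* ≈ 197, H* ≈ 6.52, C* ≈ 30.8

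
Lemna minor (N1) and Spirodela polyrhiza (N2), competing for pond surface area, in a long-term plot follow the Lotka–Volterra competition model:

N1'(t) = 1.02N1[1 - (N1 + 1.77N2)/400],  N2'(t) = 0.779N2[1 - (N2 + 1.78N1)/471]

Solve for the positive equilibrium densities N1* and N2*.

Setting both brackets to zero gives the nullclines N1 + 1.77N2 = 400 and 1.78N1 + N2 = 471.
Substituting N2 = 471 - 1.78N1 into the first: N1(1 - 1.77·1.78) = 400 - 1.77·471.
So N1* = -434/-2.15 = 202, and then N2* = 471 - 1.78·202 = 112.

N1* ≈ 202, N2* ≈ 112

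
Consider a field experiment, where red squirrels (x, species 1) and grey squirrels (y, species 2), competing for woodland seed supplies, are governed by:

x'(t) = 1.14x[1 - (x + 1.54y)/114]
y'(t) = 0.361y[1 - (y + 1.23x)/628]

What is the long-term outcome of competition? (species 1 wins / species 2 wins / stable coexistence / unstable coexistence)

species 2 excludes species 1

Compare the nullcline intercepts: K1/α12 = 114/1.54 = 74 < K2 = 628; K2/α21 = 628/1.23 = 511 > K1 = 114.
Since the inequalities point opposite ways, species 2 can invade but species 1 cannot.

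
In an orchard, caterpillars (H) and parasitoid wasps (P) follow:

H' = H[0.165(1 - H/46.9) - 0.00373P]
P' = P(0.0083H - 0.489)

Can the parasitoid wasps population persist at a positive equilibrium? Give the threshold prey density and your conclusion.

Threshold H = 58.9; K < 58.9, so no, the predator goes extinct.

The predator equation gives dP/dt > 0 only when H > 0.489/0.0083 = 58.9.
Without the predator, H → K = 46.9. Since 46.9 < 58.9, the predator cannot invade.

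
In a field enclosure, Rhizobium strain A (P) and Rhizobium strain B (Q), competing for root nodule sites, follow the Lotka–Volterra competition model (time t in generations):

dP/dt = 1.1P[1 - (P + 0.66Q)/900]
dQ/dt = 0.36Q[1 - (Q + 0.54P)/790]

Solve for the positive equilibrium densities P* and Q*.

Setting both brackets to zero gives the nullclines P + 0.66Q = 900 and 0.54P + Q = 790.
Substituting Q = 790 - 0.54P into the first: P(1 - 0.66·0.54) = 900 - 0.66·790.
So P* = 379/0.644 = 588, and then Q* = 790 - 0.54·588 = 472.

P* ≈ 588, Q* ≈ 472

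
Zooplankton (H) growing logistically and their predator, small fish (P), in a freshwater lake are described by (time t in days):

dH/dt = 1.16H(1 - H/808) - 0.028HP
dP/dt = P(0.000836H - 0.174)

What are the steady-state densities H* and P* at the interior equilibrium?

From dP/dt = 0 with P > 0: 0.000836H* = 0.174, so H* = 208.
Substitute into dH/dt = 0: 1.16(1 - 208/808) = 0.028P*.
The bracket is 0.742, giving P* = 0.861/0.028 = 30.8.

H* ≈ 208, P* ≈ 30.8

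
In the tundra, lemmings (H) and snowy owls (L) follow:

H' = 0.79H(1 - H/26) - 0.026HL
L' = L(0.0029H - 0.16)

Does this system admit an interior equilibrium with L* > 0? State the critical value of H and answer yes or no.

The predator equation gives dL/dt > 0 only when H > 0.16/0.0029 = 55.2.
Without the predator, H → K = 26. Since 26 < 55.2, the predator cannot invade.

Threshold H = 55.2; K < 55.2, so no, the predator goes extinct.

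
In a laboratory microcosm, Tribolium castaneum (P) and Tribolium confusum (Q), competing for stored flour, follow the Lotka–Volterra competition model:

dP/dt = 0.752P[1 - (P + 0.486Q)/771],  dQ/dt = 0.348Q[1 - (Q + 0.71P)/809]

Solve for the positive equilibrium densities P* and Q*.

Setting both brackets to zero gives the nullclines P + 0.486Q = 771 and 0.71P + Q = 809.
Substituting Q = 809 - 0.71P into the first: P(1 - 0.486·0.71) = 771 - 0.486·809.
So P* = 378/0.655 = 577, and then Q* = 809 - 0.71·577 = 399.

P* ≈ 577, Q* ≈ 399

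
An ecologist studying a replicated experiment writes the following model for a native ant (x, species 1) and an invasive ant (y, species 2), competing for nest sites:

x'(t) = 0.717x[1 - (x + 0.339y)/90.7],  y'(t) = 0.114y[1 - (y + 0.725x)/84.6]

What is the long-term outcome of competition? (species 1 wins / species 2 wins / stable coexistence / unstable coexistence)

Compare the nullcline intercepts: K1/α12 = 90.7/0.339 = 268 > K2 = 84.6; K2/α21 = 84.6/0.725 = 117 > K1 = 90.7.
Since both inequalities hold, each species can invade when rare, so the interior equilibrium is stable.

stable coexistence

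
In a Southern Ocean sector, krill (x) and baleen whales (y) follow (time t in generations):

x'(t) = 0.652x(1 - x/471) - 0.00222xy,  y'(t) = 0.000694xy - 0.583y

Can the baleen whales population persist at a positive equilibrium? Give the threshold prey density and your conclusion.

Threshold x = 840; K < 840, so no, the predator goes extinct.

The predator equation gives dy/dt > 0 only when x > 0.583/0.000694 = 840.
Without the predator, x → K = 471. Since 471 < 840, the predator cannot invade.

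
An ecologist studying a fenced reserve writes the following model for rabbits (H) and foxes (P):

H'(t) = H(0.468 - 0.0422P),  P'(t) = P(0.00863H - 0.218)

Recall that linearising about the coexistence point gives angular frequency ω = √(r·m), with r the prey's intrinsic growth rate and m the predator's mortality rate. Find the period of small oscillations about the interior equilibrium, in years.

Here r = 0.468 and m = 0.218, so r·m = 0.102.
ω = √0.102 = 0.319 per year, hence T = 2π/ω ≈ 19.7 years.

T ≈ 19.7 years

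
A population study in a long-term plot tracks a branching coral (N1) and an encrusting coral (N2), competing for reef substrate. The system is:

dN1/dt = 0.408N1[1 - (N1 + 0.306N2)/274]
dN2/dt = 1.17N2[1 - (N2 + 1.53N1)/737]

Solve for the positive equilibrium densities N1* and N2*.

N1* ≈ 91.2, N2* ≈ 598

Setting both brackets to zero gives the nullclines N1 + 0.306N2 = 274 and 1.53N1 + N2 = 737.
Substituting N2 = 737 - 1.53N1 into the first: N1(1 - 0.306·1.53) = 274 - 0.306·737.
So N1* = 48.5/0.532 = 91.2, and then N2* = 737 - 1.53·91.2 = 598.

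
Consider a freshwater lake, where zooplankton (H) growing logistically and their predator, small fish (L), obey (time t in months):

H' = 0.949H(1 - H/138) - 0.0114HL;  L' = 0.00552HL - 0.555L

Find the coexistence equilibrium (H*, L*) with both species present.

From dL/dt = 0 with L > 0: 0.00552H* = 0.555, so H* = 101.
Substitute into dH/dt = 0: 0.949(1 - 101/138) = 0.0114L*.
The bracket is 0.271, giving L* = 0.258/0.0114 = 22.6.

H* ≈ 101, L* ≈ 22.6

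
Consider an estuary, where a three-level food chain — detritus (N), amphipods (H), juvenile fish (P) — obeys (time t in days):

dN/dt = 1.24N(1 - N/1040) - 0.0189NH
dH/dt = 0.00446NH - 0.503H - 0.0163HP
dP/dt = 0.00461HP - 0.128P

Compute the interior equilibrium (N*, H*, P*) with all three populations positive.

N* ≈ 600, H* ≈ 27.8, P* ≈ 133

From dP/dt = 0: 0.00461H* = 0.128, so H* = 27.8.
From dN/dt = 0: 1.24(1 - N*/1040) = 0.0189·27.8, giving N* = 1040·(1 - 0.423) = 600.
From dH/dt = 0: 0.00446·600 - 0.503 = 0.0163P*, so P* = 2.17/0.0163 = 133.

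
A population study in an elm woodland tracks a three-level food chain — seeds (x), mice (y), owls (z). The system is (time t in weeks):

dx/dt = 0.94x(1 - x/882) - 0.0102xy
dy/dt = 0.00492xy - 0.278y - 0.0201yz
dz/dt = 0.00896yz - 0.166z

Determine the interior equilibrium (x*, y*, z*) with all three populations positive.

From dz/dt = 0: 0.00896y* = 0.166, so y* = 18.5.
From dx/dt = 0: 0.94(1 - x*/882) = 0.0102·18.5, giving x* = 882·(1 - 0.201) = 705.
From dy/dt = 0: 0.00492·705 - 0.278 = 0.0201z*, so z* = 3.19/0.0201 = 159.

x* ≈ 705, y* ≈ 18.5, z* ≈ 159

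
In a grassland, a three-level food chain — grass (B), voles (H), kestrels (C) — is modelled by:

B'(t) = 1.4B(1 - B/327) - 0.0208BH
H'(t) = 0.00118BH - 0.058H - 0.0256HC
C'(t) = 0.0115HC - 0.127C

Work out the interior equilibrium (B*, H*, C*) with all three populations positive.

From dC/dt = 0: 0.0115H* = 0.127, so H* = 11.
From dB/dt = 0: 1.4(1 - B*/327) = 0.0208·11, giving B* = 327·(1 - 0.164) = 273.
From dH/dt = 0: 0.00118·273 - 0.058 = 0.0256C*, so C* = 0.265/0.0256 = 10.3.

B* ≈ 273, H* ≈ 11, C* ≈ 10.3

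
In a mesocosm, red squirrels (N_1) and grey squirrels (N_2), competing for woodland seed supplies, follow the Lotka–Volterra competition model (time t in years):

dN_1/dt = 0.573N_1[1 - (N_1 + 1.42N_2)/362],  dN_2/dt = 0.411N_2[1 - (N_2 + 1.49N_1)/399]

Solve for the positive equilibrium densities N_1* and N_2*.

N_1* ≈ 183, N_2* ≈ 126

Setting both brackets to zero gives the nullclines N_1 + 1.42N_2 = 362 and 1.49N_1 + N_2 = 399.
Substituting N_2 = 399 - 1.49N_1 into the first: N_1(1 - 1.42·1.49) = 362 - 1.42·399.
So N_1* = -205/-1.12 = 183, and then N_2* = 399 - 1.49·183 = 126.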